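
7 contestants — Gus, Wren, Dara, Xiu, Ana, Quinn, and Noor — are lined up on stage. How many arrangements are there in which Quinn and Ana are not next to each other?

3600

Of the 7! = 5040 arrangements, those with Quinn and Ana adjacent number 2 × 6! = 1440 (treat the pair as a block with 2 internal orders).
So 5040 − 1440 = 3600 arrangements keep them apart.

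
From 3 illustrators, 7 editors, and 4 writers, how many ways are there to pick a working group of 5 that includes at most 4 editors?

1981

Split by how many editors are chosen (0 through 4).
Sum: C(7,0)·C(7,5) + C(7,1)·C(7,4) + C(7,2)·C(7,3) + C(7,3)·C(7,2) + C(7,4)·C(7,1) = 21 + 245 + 735 + 735 + 245 = 1981.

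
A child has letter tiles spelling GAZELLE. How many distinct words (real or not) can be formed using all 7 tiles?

1260

Letter multiplicities in GAZELLE: A×1, E×2, G×1, L×2, Z×1.
So there are 7! / (2!·2!) = 1260 distinguishable arrangements.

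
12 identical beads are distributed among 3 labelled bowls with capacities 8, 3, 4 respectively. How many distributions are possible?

10

Ignoring the caps, the number of non-negative solutions to x_1+…+x_3 = 12 is C(14,2) = 91.
Subtract solutions that violate a single cap (substitute x_i' = x_i − (cap_i+1)): x_1 ≥ 9 gives C(5,2) = 10; x_2 ≥ 4 gives C(10,2) = 45; x_3 ≥ 5 gives C(9,2) = 36. Together 91.
Add back pairs where two caps are both exceeded: 0 + 0 + 10 = 10.
By inclusion–exclusion the count is 91 − 91 + 10 = 10.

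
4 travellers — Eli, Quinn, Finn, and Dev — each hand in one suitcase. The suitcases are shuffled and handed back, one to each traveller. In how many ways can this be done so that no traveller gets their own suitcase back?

This is the derangement count D_4: permutations of 4 items with no fixed point.
By inclusion–exclusion this is Σ_{j=0}^{4} (−1)^j C(4,j)·(4−j)!.
Computing: 24 − 24 + 12 − 4 + 1 = 9.

9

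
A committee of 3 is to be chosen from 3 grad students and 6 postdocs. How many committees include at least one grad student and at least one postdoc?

Total 3-person selections from all 9: C(9,3) = 84.
Selections missing a whole group: no grad students → C(6,3) = 20; no postdocs → C(3,3) = 1.
Both groups omitted at once is impossible, so 84 − 21 = 63.

63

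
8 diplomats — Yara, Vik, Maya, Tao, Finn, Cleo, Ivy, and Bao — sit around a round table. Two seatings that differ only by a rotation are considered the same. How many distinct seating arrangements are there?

Around a circle, 8 distinct people have 8!/8 = (7)! = 5040 rotationally distinct seatings.

5040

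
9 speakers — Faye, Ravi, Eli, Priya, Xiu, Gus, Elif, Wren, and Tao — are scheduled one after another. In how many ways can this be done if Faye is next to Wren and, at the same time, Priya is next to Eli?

20160

Treat {Faye,Wren} as one block (2 orders) and {Priya,Eli} as another (2 orders).
That leaves 7 units to arrange: 2 × 2 × 7! = 4 × 5040 = 20160.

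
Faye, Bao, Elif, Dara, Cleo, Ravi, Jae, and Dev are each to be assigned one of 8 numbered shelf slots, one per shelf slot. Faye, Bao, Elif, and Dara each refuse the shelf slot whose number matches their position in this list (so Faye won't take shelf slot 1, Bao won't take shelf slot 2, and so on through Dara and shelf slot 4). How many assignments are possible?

Let Aᵢ (for 1 ≤ i ≤ 4) be the placements that put person i in their forbidden shelf slot. Any j of these fix j positions, leaving (8−j)! ways to fill the rest, and there are C(4,j) ways to pick which j.
By inclusion–exclusion, the number of valid placements is Σ_{j=0}^{4} (−1)^j C(4,j)·(8−j)!.
Computing: 40320 − 20160 + 4320 − 480 + 24 = 24024.

24024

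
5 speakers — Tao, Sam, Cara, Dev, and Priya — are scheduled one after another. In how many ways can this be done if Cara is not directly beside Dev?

72

Of the 5! = 120 arrangements, those with Cara and Dev adjacent number 2 × 4! = 48 (treat the pair as a block with 2 internal orders).
Complementary counting: 120 − 48 = 72.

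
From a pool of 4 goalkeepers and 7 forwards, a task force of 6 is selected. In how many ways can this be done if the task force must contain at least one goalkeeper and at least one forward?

455

With no constraint there are C(11,6) = 462 possible selections.
Subtract selections that omit an entire group: no goalkeepers → C(7,6) = 7; no forwards → C(4,6) = 0.
Both groups omitted at once is impossible, so 462 − 7 = 455.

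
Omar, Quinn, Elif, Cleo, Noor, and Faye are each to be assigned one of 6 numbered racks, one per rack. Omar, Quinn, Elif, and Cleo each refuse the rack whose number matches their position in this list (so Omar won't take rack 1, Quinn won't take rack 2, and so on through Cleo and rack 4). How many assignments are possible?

Let Aᵢ (for 1 ≤ i ≤ 4) be the placements that put person i in their forbidden rack. Any j of these fix j positions, leaving (6−j)! ways to fill the rest, and there are C(4,j) ways to pick which j.
By inclusion–exclusion, the number of valid placements is Σ_{j=0}^{4} (−1)^j C(4,j)·(6−j)!.
Computing: 720 − 480 + 144 − 24 + 2 = 362.

362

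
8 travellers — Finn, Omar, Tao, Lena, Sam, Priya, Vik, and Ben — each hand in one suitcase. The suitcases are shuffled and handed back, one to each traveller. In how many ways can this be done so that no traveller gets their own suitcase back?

14833

Count assignments avoiding every fixed point. For any j of the 8 travellers fixed to their own suitcase, the other 8−j can be arranged in (8−j)! ways.
By inclusion–exclusion this is Σ_{j=0}^{8} (−1)^j C(8,j)·(8−j)!.
Computing: 40320 − 40320 + 20160 − 6720 + 1680 − 336 + 56 − 8 + 1 = 14833.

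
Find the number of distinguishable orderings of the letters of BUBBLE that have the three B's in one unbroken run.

24

Treat the 3 copies of B as a single block. The multiset to arrange is then {BBB, E, L, U}, 4 items in all.
All 4 items are distinct, so there are (4)! = 24 arrangements.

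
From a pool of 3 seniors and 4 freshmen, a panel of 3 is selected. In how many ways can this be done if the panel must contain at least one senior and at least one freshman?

30

Unrestricted: C(7,3) = 35 ways to pick any 3 of the 7.
Selections missing a whole group: no seniors → C(4,3) = 4; no freshmen → C(3,3) = 1.
Both groups omitted at once is impossible, so 35 − 5 = 30.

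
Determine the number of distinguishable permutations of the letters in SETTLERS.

SETTLERS has 8 letters with E appearing twice, S appearing twice, and T appearing twice.
So there are 8! / (2!·2!·2!) = 5040 distinguishable arrangements.

5040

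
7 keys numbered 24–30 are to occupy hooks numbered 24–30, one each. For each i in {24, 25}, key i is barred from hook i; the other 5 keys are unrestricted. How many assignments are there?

3720

Let Aᵢ (for i ∈ {24, 25}) be the placements that put key i in its forbidden hook. Any j of these fix j positions, leaving (7−j)! ways to fill the rest, and there are C(2,j) ways to pick which j.
By inclusion–exclusion, the number of valid placements is Σ_{j=0}^{2} (−1)^j C(2,j)·(7−j)!.
Computing: 5040 − 1440 + 120 = 3720.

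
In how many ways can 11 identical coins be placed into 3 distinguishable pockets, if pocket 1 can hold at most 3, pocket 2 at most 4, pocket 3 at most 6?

6

By stars and bars, unrestricted non-negative solutions to x_1+…+x_3 = 11 number C(11+2,2) = 78.
Subtract solutions that violate a single cap (substitute x_i' = x_i − (cap_i+1)): x_1 ≥ 4 gives C(9,2) = 36; x_2 ≥ 5 gives C(8,2) = 28; x_3 ≥ 7 gives C(6,2) = 15. Together 79.
Add back pairs where two caps are both exceeded: 6 + 1 + 0 = 7.
By inclusion–exclusion the count is 78 − 79 + 7 = 6.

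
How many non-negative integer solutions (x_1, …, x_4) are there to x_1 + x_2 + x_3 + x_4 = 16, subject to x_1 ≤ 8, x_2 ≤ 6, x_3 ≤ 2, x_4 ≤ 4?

By stars and bars, unrestricted non-negative solutions to x_1+…+x_4 = 16 number C(16+3,3) = 969.
Subtract solutions that violate a single cap (substitute x_i' = x_i − (cap_i+1)): x_1 ≥ 9 gives C(10,3) = 120; x_2 ≥ 7 gives C(12,3) = 220; x_3 ≥ 3 gives C(16,3) = 560; x_4 ≥ 5 gives C(14,3) = 364. Together 1264.
Add back pairs where two caps are both exceeded: 1 + 35 + 10 + 84 + 35 + 165 = 330.
Subtract triples: 0 + 0 + 0 + 4 = 4.
By inclusion–exclusion the count is 969 − 1264 + 330 − 4 = 31.

31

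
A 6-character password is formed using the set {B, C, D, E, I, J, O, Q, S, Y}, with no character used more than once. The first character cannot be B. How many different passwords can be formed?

136080

The first character has 10−1 = 9 choices (anything except B).
The remaining 5 characters are filled from the other 9 symbols without repetition: 9 × 8 × 7 × 6 × 5 = 15120.
Total: 9 × 15120 = 136080.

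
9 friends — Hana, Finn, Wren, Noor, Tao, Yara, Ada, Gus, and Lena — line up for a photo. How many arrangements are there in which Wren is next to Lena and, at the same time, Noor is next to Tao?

20160

Treat {Wren,Lena} as one block (2 orders) and {Noor,Tao} as another (2 orders).
That leaves 7 units to arrange: 2 × 2 × 7! = 4 × 5040 = 20160.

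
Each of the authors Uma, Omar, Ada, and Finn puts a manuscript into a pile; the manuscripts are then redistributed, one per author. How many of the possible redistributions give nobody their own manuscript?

9

This is the derangement count D_4: permutations of 4 items with no fixed point.
By inclusion–exclusion this is Σ_{j=0}^{4} (−1)^j C(4,j)·(4−j)!.
Computing: 24 − 24 + 12 − 4 + 1 = 9.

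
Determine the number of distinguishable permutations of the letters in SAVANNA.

Letter multiplicities in SAVANNA: A×3, N×2, S×1, V×1.
So there are 7! / (3!·2!) = 420 distinguishable arrangements.

420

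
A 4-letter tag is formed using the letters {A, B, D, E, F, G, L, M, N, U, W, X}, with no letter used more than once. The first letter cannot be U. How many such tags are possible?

The first letter has 12−1 = 11 choices (anything except U).
The remaining 3 letters are filled from the other 11 symbols without repetition: 11 × 10 × 9 = 990.
Total: 11 × 990 = 10890.

10890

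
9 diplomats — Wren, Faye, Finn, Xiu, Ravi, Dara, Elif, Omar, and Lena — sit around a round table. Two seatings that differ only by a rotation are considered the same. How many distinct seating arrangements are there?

40320

Around a circle, 9 distinct people have 9!/9 = (8)! = 40320 rotationally distinct seatings.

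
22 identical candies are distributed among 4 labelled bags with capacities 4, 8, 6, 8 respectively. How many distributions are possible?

By stars and bars, unrestricted non-negative solutions to x_1+…+x_4 = 22 number C(22+3,3) = 2300.
Subtract solutions that violate a single cap (substitute x_i' = x_i − (cap_i+1)): x_1 ≥ 5 gives C(20,3) = 1140; x_2 ≥ 9 gives C(16,3) = 560; x_3 ≥ 7 gives C(18,3) = 816; x_4 ≥ 9 gives C(16,3) = 560. Together 3076.
Add back pairs where two caps are both exceeded: 165 + 286 + 165 + 84 + 35 + 84 = 819.
Subtract triples: 4 + 0 + 4 + 0 = 8.
By inclusion–exclusion the count is 2300 − 3076 + 819 − 8 = 35.

35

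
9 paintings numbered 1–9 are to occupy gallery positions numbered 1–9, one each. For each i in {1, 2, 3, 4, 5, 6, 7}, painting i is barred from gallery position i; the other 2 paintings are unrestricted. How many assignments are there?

Let Aᵢ (for 1 ≤ i ≤ 7) be the placements that put painting i in its forbidden gallery position. Any j of these fix j positions, leaving (9−j)! ways to fill the rest, and there are C(7,j) ways to pick which j.
By inclusion–exclusion, the number of valid placements is Σ_{j=0}^{7} (−1)^j C(7,j)·(9−j)!.
Computing: 362880 − 282240 + 105840 − 25200 + 4200 − 504 + 42 − 2 = 165016.

165016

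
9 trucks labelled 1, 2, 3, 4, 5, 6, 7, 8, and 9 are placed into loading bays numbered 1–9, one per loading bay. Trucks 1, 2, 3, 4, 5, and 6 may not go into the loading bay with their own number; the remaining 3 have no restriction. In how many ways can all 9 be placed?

Let Aᵢ (for 1 ≤ i ≤ 6) be the placements that put truck i in its forbidden loading bay. Any j of these fix j positions, leaving (9−j)! ways to fill the rest, and there are C(6,j) ways to pick which j.
By inclusion–exclusion, the number of valid placements is Σ_{j=0}^{6} (−1)^j C(6,j)·(9−j)!.
Computing: 362880 − 241920 + 75600 − 14400 + 1800 − 144 + 6 = 183822.

183822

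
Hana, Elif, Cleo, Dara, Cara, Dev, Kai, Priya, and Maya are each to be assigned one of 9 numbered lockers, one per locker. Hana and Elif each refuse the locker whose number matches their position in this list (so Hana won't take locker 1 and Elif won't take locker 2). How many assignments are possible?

287280

Let Aᵢ (for i ∈ {1, 2}) be the placements that put person i in their forbidden locker. Any j of these fix j positions, leaving (9−j)! ways to fill the rest, and there are C(2,j) ways to pick which j.
By inclusion–exclusion, the number of valid placements is Σ_{j=0}^{2} (−1)^j C(2,j)·(9−j)!.
Computing: 362880 − 80640 + 5040 = 287280.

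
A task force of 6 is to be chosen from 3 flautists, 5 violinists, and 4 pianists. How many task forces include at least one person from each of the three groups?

Unrestricted: C(12,6) = 924 ways to pick any 6 of the 12.
Selections missing a whole group: no flautists → C(9,6) = 84; no violinists → C(7,6) = 7; no pianists → C(8,6) = 28.
Add back selections omitting two groups (i.e. drawn from a single group): C(3,6) + C(5,6) + C(4,6) = 0.
By inclusion–exclusion: 924 − 119 + 0 = 805.

805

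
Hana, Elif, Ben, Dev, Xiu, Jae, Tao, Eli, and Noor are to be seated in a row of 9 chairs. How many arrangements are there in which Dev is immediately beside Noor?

Place the 7 others and the Dev-Noor pair as 8 objects in a line; the pair has 2 internal arrangements.
That gives 2 × 8! = 2 × 40320 = 80640.

80640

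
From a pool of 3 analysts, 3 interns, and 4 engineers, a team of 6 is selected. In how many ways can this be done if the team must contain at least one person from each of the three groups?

195

Unrestricted: C(10,6) = 210 ways to pick any 6 of the 10.
Subtract selections that omit an entire group: no analysts → C(7,6) = 7; no interns → C(7,6) = 7; no engineers → C(6,6) = 1.
Add back selections omitting two groups (i.e. drawn from a single group): C(3,6) + C(3,6) + C(4,6) = 0.
By inclusion–exclusion: 210 − 15 + 0 = 195.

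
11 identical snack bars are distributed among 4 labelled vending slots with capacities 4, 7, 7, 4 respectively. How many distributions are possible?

160

Without the upper bounds there are C(14,3) = 364 ways to split 11 among 4 vending slots.
Subtract solutions that violate a single cap (substitute x_i' = x_i − (cap_i+1)): x_1 ≥ 5 gives C(9,3) = 84; x_2 ≥ 8 gives C(6,3) = 20; x_3 ≥ 8 gives C(6,3) = 20; x_4 ≥ 5 gives C(9,3) = 84. Together 208.
Add back pairs where two caps are both exceeded: 0 + 0 + 4 + 0 + 0 + 0 = 4.
By inclusion–exclusion the count is 364 − 208 + 4 = 160.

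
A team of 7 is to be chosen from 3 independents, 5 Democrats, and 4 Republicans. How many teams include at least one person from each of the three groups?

747

Total 7-person selections from all 12: C(12,7) = 792.
Subtract selections that omit an entire group: no independents → C(9,7) = 36; no Democrats → C(7,7) = 1; no Republicans → C(8,7) = 8.
Add back selections omitting two groups (i.e. drawn from a single group): C(3,7) + C(5,7) + C(4,7) = 0.
By inclusion–exclusion: 792 − 45 + 0 = 747.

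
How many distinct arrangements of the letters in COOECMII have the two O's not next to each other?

There are 8!/(2!·2!·2!) = 5040 arrangements of COOECMII in total.
If the two O's are adjacent, glue them into one block, leaving 7 items to arrange: (7)!/(2!·2!) = 1260 ways.
Hence 5040 − 1260 = 3780.

3780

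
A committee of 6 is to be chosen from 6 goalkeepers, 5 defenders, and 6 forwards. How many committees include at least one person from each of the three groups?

10530

With no constraint there are C(17,6) = 12376 possible selections.
Selections missing a whole group: no goalkeepers → C(11,6) = 462; no defenders → C(12,6) = 924; no forwards → C(11,6) = 462.
Add back selections omitting two groups (i.e. drawn from a single group): C(6,6) + C(5,6) + C(6,6) = 2.
By inclusion–exclusion: 12376 − 1848 + 2 = 10530.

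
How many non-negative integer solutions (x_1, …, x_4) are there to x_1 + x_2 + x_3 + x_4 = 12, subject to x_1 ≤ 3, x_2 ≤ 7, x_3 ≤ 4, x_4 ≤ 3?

Without the upper bounds there are C(15,3) = 455 ways to split 12 among 4 variables.
Subtract solutions that violate a single cap (substitute x_i' = x_i − (cap_i+1)): x_1 ≥ 4 gives C(11,3) = 165; x_2 ≥ 8 gives C(7,3) = 35; x_3 ≥ 5 gives C(10,3) = 120; x_4 ≥ 4 gives C(11,3) = 165. Together 485.
Add back pairs where two caps are both exceeded: 1 + 20 + 35 + 0 + 1 + 20 = 77.
By inclusion–exclusion the count is 455 − 485 + 77 = 47.

47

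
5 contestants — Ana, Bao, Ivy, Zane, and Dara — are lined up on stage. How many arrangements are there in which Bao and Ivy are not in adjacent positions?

72

Of the 5! = 120 arrangements, those with Bao and Ivy adjacent number 2 × 4! = 48 (treat the pair as a block with 2 internal orders).
So 120 − 48 = 72 arrangements keep them apart.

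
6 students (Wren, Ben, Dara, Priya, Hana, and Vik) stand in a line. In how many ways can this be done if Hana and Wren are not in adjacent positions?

There are 6! = 720 arrangements in all. If Hana and Wren are adjacent, merging them into one block gives 2·(5)! = 240 arrangements.
So 720 − 240 = 480 arrangements keep them apart.

480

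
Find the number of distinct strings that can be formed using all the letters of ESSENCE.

The 7 letters of ESSENCE have repeats: E appearing 3 times and S appearing twice.
Dividing 7! = 5040 by 3!·2! = 12 for the repeated letters gives 420.

420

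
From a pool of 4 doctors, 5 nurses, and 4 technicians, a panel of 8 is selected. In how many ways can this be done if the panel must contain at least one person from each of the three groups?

1268

With no constraint there are C(13,8) = 1287 possible selections.
Selections missing a whole group: no doctors → C(9,8) = 9; no nurses → C(8,8) = 1; no technicians → C(9,8) = 9.
Add back selections omitting two groups (i.e. drawn from a single group): C(4,8) + C(5,8) + C(4,8) = 0.
By inclusion–exclusion: 1287 − 19 + 0 = 1268.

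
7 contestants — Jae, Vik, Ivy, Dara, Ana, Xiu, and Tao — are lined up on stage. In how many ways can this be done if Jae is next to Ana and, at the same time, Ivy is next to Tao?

480

Treat {Jae,Ana} as one block (2 orders) and {Ivy,Tao} as another (2 orders).
That leaves 5 units to arrange: 2 × 2 × 5! = 4 × 120 = 480.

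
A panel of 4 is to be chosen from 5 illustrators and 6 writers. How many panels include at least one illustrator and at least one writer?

310

Total 4-person selections from all 11: C(11,4) = 330.
Subtract selections that omit an entire group: no illustrators → C(6,4) = 15; no writers → C(5,4) = 5.
Both groups omitted at once is impossible, so 330 − 20 = 310.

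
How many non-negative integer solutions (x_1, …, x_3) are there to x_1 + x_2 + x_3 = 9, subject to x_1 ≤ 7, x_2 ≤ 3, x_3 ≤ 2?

Ignoring the caps, the number of non-negative solutions to x_1+…+x_3 = 9 is C(11,2) = 55.
Subtract solutions that violate a single cap (substitute x_i' = x_i − (cap_i+1)): x_1 ≥ 8 gives C(3,2) = 3; x_2 ≥ 4 gives C(7,2) = 21; x_3 ≥ 3 gives C(8,2) = 28. Together 52.
Add back pairs where two caps are both exceeded: 0 + 0 + 6 = 6.
By inclusion–exclusion the count is 55 − 52 + 6 = 9.

9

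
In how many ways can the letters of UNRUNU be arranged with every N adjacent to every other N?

Treat the 2 copies of N as a single block. The multiset to arrange is then {NN, R, U, U, U}, 5 items in all.
That gives (5)!/(3!) = 20 arrangements.

20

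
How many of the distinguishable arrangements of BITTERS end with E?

360

Fix E in the last position and arrange the remaining 6 letters.
Those 6 letters have T appearing twice, giving (6)!/(2!) = 360.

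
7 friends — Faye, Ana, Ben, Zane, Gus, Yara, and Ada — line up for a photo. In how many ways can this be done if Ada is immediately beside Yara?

1440

Glue Ada and Yara into one block (2 internal orders), leaving 6 units to arrange in a row.
So the count is 2·(6)! = 1440.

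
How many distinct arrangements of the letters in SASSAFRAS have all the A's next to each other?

210

Treat the 3 copies of A as a single block. The multiset to arrange is then {AAA, F, R, S, S, S, S}, 7 items in all.
That gives (7)!/(4!) = 210 arrangements.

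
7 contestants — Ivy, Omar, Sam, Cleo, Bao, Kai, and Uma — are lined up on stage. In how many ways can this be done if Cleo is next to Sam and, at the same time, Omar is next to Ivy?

480

Treat {Cleo,Sam} as one block (2 orders) and {Omar,Ivy} as another (2 orders).
That leaves 5 units to arrange: 2 × 2 × 5! = 4 × 120 = 480.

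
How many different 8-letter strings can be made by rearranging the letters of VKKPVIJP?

5040

VKKPVIJP has 8 letters with K appearing twice, P appearing twice, and V appearing twice.
So there are 8! / (2!·2!·2!) = 5040 distinguishable arrangements.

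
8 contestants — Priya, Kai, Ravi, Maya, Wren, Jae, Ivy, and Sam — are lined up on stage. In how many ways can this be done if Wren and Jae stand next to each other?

10080

Place the 6 others and the Wren-Jae pair as 7 objects in a line; the pair has 2 internal arrangements.
That gives 2 × 7! = 2 × 5040 = 10080.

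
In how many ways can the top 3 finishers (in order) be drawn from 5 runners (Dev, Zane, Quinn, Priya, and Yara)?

There are 5 choices for 1st place, 4 for 2nd, and 3 for 3rd.
That gives 5 × 4 × 3 = 60.

60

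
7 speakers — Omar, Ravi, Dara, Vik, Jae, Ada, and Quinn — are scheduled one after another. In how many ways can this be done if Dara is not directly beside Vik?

Of the 7! = 5040 arrangements, those with Dara and Vik adjacent number 2 × 6! = 1440 (treat the pair as a block with 2 internal orders).
So 5040 − 1440 = 3600 arrangements keep them apart.

3600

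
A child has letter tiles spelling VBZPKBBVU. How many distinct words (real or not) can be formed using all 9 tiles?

VBZPKBBVU has 9 letters with B appearing 3 times and V appearing twice.
The number of distinct arrangements is 9!/(3!·2!) = 362880/12 = 30240.

30240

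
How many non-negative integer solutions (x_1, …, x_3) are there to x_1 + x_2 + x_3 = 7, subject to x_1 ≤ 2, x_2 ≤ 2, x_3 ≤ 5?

Ignoring the caps, the number of non-negative solutions to x_1+…+x_3 = 7 is C(9,2) = 36.
Subtract solutions that violate a single cap (substitute x_i' = x_i − (cap_i+1)): x_1 ≥ 3 gives C(6,2) = 15; x_2 ≥ 3 gives C(6,2) = 15; x_3 ≥ 6 gives C(3,2) = 3. Together 33.
Add back pairs where two caps are both exceeded: 3 + 0 + 0 = 3.
By inclusion–exclusion the count is 36 − 33 + 3 = 6.

6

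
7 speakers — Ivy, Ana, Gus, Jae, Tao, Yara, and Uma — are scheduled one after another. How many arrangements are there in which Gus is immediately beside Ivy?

Place the 5 others and the Gus-Ivy pair as 6 objects in a line; the pair has 2 internal arrangements.
That gives 2 × 6! = 2 × 720 = 1440.

1440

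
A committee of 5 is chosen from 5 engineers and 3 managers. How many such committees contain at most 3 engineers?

Split by how many engineers are chosen (0 through 3).
Sum: C(5,0)·C(3,5) + C(5,1)·C(3,4) + C(5,2)·C(3,3) + C(5,3)·C(3,2) = 0 + 0 + 10 + 30 = 40.

40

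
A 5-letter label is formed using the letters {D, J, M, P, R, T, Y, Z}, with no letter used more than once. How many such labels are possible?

With no repetition, fill the 5 letters in order: 8 choices, then 7, down to 4.
That product is 8 × 7 × 6 × 5 × 4 = 6720.

6720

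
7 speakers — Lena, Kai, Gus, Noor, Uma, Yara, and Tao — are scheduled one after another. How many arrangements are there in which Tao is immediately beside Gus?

Place the 5 others and the Tao-Gus pair as 6 objects in a line; the pair has 2 internal arrangements.
So the count is 2·(6)! = 1440.

1440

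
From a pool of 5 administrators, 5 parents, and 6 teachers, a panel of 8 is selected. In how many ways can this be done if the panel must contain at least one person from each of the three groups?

12495

Unrestricted: C(16,8) = 12870 ways to pick any 8 of the 16.
Selections missing a whole group: no administrators → C(11,8) = 165; no parents → C(11,8) = 165; no teachers → C(10,8) = 45.
Add back selections omitting two groups (i.e. drawn from a single group): C(5,8) + C(5,8) + C(6,8) = 0.
By inclusion–exclusion: 12870 − 375 + 0 = 12495.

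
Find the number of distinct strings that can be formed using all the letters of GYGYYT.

GYGYYT has 6 letters with G appearing twice and Y appearing 3 times.
Dividing 6! = 720 by 3!·2! = 12 for the repeated letters gives 60.

60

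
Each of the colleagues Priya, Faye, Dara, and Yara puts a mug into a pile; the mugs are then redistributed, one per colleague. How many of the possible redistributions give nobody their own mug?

9

Let Aᵢ be the assignments in which colleague i gets their own mug. We want the size of the complement of A₁∪…∪A_4.
By inclusion–exclusion this is Σ_{j=0}^{4} (−1)^j C(4,j)·(4−j)!.
Computing: 24 − 24 + 12 − 4 + 1 = 9.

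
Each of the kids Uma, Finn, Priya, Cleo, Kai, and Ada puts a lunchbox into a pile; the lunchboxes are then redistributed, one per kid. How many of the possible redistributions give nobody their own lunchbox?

This is the derangement count D_6: permutations of 6 items with no fixed point.
By inclusion–exclusion this is Σ_{j=0}^{6} (−1)^j C(6,j)·(6−j)!.
Computing: 720 − 720 + 360 − 120 + 30 − 6 + 1 = 265.

265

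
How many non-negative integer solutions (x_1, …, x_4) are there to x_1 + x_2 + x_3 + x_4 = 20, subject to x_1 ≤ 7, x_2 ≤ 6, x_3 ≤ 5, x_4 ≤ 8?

Ignoring the caps, the number of non-negative solutions to x_1+…+x_4 = 20 is C(23,3) = 1771.
Subtract solutions that violate a single cap (substitute x_i' = x_i − (cap_i+1)): x_1 ≥ 8 gives C(15,3) = 455; x_2 ≥ 7 gives C(16,3) = 560; x_3 ≥ 6 gives C(17,3) = 680; x_4 ≥ 9 gives C(14,3) = 364. Together 2059.
Add back pairs where two caps are both exceeded: 56 + 84 + 20 + 120 + 35 + 56 = 371.
By inclusion–exclusion the count is 1771 − 2059 + 371 = 83.

83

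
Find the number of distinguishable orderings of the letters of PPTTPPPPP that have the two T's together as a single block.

Treat the 2 copies of T as a single block. The multiset to arrange is then {TT, P, P, P, P, P, P, P}, 8 items in all.
That gives (8)!/(7!) = 8 arrangements.

8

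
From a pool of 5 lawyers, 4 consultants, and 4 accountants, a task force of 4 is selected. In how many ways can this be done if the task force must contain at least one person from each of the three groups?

400

Unrestricted: C(13,4) = 715 ways to pick any 4 of the 13.
Subtract selections that omit an entire group: no lawyers → C(8,4) = 70; no consultants → C(9,4) = 126; no accountants → C(9,4) = 126.
Add back selections omitting two groups (i.e. drawn from a single group): C(5,4) + C(4,4) + C(4,4) = 7.
By inclusion–exclusion: 715 − 322 + 7 = 400.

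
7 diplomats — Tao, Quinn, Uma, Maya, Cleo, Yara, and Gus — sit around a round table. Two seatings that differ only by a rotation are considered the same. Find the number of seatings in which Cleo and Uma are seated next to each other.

240

Glue Cleo and Uma into a block (2 internal orders). Seating 6 units around a circle gives (5)! arrangements.
So 2 × (5)! = 2 × 120 = 240.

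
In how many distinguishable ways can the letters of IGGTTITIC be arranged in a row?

The 9 letters of IGGTTITIC have repeats: G appearing twice, I appearing 3 times, and T appearing 3 times.
Dividing 9! = 362880 by 3!·3!·2! = 72 for the repeated letters gives 5040.

5040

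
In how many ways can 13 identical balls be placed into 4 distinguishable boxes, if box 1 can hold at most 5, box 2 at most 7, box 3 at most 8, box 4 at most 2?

Without the upper bounds there are C(16,3) = 560 ways to split 13 among 4 boxes.
Subtract solutions that violate a single cap (substitute x_i' = x_i − (cap_i+1)): x_1 ≥ 6 gives C(10,3) = 120; x_2 ≥ 8 gives C(8,3) = 56; x_3 ≥ 9 gives C(7,3) = 35; x_4 ≥ 3 gives C(13,3) = 286. Together 497.
Add back pairs where two caps are both exceeded: 0 + 0 + 35 + 0 + 10 + 4 = 49.
By inclusion–exclusion the count is 560 − 497 + 49 = 112.

112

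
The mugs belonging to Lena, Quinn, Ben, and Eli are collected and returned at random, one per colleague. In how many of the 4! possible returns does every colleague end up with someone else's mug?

Count assignments avoiding every fixed point. For any j of the 4 colleagues fixed to their own mug, the other 4−j can be arranged in (4−j)! ways.
By inclusion–exclusion this is Σ_{j=0}^{4} (−1)^j C(4,j)·(4−j)!.
Computing: 24 − 24 + 12 − 4 + 1 = 9.

9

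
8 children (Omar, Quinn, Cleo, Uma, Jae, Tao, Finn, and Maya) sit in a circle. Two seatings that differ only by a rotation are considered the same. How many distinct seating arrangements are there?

5040

Around a circle, 8 distinct people have 8!/8 = (7)! = 5040 rotationally distinct seatings.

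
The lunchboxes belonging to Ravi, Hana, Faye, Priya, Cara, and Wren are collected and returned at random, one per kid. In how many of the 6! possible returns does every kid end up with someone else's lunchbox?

This is the derangement count D_6: permutations of 6 items with no fixed point.
By inclusion–exclusion this is Σ_{j=0}^{6} (−1)^j C(6,j)·(6−j)!.
Computing: 720 − 720 + 360 − 120 + 30 − 6 + 1 = 265.

265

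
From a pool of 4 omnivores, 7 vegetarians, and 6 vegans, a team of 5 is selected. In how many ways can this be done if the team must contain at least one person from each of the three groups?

4214

Unrestricted: C(17,5) = 6188 ways to pick any 5 of the 17.
Selections missing a whole group: no omnivores → C(13,5) = 1287; no vegetarians → C(10,5) = 252; no vegans → C(11,5) = 462.
Add back selections omitting two groups (i.e. drawn from a single group): C(4,5) + C(7,5) + C(6,5) = 27.
By inclusion–exclusion: 6188 − 2001 + 27 = 4214.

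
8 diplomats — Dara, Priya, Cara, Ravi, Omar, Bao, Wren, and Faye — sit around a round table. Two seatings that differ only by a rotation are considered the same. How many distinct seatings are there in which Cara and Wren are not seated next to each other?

3600

All circular seatings of 8 people number (7)! = 5040.
Those with Cara next to Wren: fuse the pair into one unit and seat 7 units around a circle — 2·(6)! = 1440.
Subtracting, 5040 − 1440 = 3600.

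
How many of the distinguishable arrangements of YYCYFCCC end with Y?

105

Fix Y in the last position and arrange the remaining 7 letters.
Those 7 letters have C appearing 4 times and Y appearing twice, giving (7)!/(4!·2!) = 105.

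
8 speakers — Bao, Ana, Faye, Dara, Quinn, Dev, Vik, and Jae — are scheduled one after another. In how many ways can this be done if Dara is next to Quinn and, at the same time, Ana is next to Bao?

Treat {Dara,Quinn} as one block (2 orders) and {Ana,Bao} as another (2 orders).
That leaves 6 units to arrange: 2 × 2 × 6! = 4 × 720 = 2880.

2880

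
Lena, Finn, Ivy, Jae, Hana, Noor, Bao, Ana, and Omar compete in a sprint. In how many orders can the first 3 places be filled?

504

This is an ordered selection of 3 from 9: P(9,3).
That gives 9 × 8 × 7 = 504.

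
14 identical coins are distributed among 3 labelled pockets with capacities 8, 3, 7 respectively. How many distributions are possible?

By stars and bars, unrestricted non-negative solutions to x_1+…+x_3 = 14 number C(14+2,2) = 120.
Subtract solutions that violate a single cap (substitute x_i' = x_i − (cap_i+1)): x_1 ≥ 9 gives C(7,2) = 21; x_2 ≥ 4 gives C(12,2) = 66; x_3 ≥ 8 gives C(8,2) = 28. Together 115.
Add back pairs where two caps are both exceeded: 3 + 0 + 6 = 9.
By inclusion–exclusion the count is 120 − 115 + 9 = 14.

14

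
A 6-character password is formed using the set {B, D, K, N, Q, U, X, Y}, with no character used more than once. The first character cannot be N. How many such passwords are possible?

17640

The first character has 8−1 = 7 choices (anything except N).
The remaining 5 characters are filled from the other 7 symbols without repetition: 7 × 6 × 5 × 4 × 3 = 2520.
Total: 7 × 2520 = 17640.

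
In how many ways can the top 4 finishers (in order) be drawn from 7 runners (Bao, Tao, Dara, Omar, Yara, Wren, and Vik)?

840

This is an ordered selection of 4 from 7: P(7,4).
That gives 7 × 6 × 5 × 4 = 840.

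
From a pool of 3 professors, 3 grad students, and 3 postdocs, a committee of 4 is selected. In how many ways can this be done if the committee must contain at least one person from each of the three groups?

Total 4-person selections from all 9: C(9,4) = 126.
Selections missing a whole group: no professors → C(6,4) = 15; no grad students → C(6,4) = 15; no postdocs → C(6,4) = 15.
Add back selections omitting two groups (i.e. drawn from a single group): C(3,4) + C(3,4) + C(3,4) = 0.
By inclusion–exclusion: 126 − 45 + 0 = 81.

81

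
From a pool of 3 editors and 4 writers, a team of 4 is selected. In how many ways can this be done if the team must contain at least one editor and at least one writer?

Total 4-person selections from all 7: C(7,4) = 35.
Selections missing a whole group: no editors → C(4,4) = 1; no writers → C(3,4) = 0.
Both groups omitted at once is impossible, so 35 − 1 = 34.

34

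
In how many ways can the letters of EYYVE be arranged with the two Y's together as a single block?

12

Treat the 2 copies of Y as a single block. The multiset to arrange is then {YY, E, E, V}, 4 items in all.
That gives (4)!/(2!) = 12 arrangements.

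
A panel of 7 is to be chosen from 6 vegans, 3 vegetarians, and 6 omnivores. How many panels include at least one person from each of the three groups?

5571

Total 7-person selections from all 15: C(15,7) = 6435.
Selections missing a whole group: no vegans → C(9,7) = 36; no vegetarians → C(12,7) = 792; no omnivores → C(9,7) = 36.
Add back selections omitting two groups (i.e. drawn from a single group): C(6,7) + C(3,7) + C(6,7) = 0.
By inclusion–exclusion: 6435 − 864 + 0 = 5571.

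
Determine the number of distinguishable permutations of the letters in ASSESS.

30

Letter multiplicities in ASSESS: A×1, E×1, S×4.
The number of distinct arrangements is 6!/(4!) = 720/24 = 30.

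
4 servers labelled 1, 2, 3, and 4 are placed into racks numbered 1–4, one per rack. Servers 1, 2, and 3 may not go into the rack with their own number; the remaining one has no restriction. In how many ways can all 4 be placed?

Let Aᵢ (for i ∈ {1, 2, 3}) be the placements that put server i in its forbidden rack. Any j of these fix j positions, leaving (4−j)! ways to fill the rest, and there are C(3,j) ways to pick which j.
By inclusion–exclusion, the number of valid placements is Σ_{j=0}^{3} (−1)^j C(3,j)·(4−j)!.
Computing: 24 − 18 + 6 − 1 = 11.

11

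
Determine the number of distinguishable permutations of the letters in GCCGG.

10

GCCGG has 5 letters with C appearing twice and G appearing 3 times.
The number of distinct arrangements is 5!/(3!·2!) = 120/12 = 10.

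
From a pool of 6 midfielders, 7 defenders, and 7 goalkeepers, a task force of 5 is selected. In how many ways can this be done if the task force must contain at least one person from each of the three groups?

Unrestricted: C(20,5) = 15504 ways to pick any 5 of the 20.
Selections missing a whole group: no midfielders → C(14,5) = 2002; no defenders → C(13,5) = 1287; no goalkeepers → C(13,5) = 1287.
Add back selections omitting two groups (i.e. drawn from a single group): C(6,5) + C(7,5) + C(7,5) = 48.
By inclusion–exclusion: 15504 − 4576 + 48 = 10976.

10976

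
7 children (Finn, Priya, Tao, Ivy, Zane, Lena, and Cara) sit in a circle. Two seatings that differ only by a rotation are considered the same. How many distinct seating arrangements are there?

Seat Finn anywhere (absorbing the rotational symmetry), then permute the other 6: (6)! = 720.

720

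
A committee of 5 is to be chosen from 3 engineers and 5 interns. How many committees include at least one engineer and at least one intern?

With no constraint there are C(8,5) = 56 possible selections.
Subtract selections that omit an entire group: no engineers → C(5,5) = 1; no interns → C(3,5) = 0.
Both groups omitted at once is impossible, so 56 − 1 = 55.

55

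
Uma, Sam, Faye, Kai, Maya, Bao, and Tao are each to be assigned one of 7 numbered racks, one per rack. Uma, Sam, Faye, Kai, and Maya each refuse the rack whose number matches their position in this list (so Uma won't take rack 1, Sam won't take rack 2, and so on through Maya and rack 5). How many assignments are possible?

Let Aᵢ (for 1 ≤ i ≤ 5) be the placements that put person i in their forbidden rack. Any j of these fix j positions, leaving (7−j)! ways to fill the rest, and there are C(5,j) ways to pick which j.
By inclusion–exclusion, the number of valid placements is Σ_{j=0}^{5} (−1)^j C(5,j)·(7−j)!.
Computing: 5040 − 3600 + 1200 − 240 + 30 − 2 = 2428.

2428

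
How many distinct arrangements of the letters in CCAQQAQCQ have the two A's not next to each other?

980

There are 9!/(4!·3!·2!) = 1260 arrangements of CCAQQAQCQ in total.
Arrangements with the A's together: treat AA as one letter, giving (8)!/(4!·3!) = 280.
Hence 1260 − 280 = 980.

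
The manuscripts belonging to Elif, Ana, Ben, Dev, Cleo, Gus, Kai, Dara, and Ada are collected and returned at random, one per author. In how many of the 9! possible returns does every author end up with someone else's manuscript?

Let Aᵢ be the assignments in which author i gets their own manuscript. We want the size of the complement of A₁∪…∪A_9.
By inclusion–exclusion this is Σ_{j=0}^{9} (−1)^j C(9,j)·(9−j)!.
Computing: 362880 − 362880 + 181440 − 60480 + 15120 − 3024 + 504 − 72 + 9 − 1 = 133496.

133496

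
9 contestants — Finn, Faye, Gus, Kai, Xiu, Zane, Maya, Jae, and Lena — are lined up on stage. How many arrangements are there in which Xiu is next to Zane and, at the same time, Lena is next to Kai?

20160

Treat {Xiu,Zane} as one block (2 orders) and {Lena,Kai} as another (2 orders).
That leaves 7 units to arrange: 2 × 2 × 7! = 4 × 5040 = 20160.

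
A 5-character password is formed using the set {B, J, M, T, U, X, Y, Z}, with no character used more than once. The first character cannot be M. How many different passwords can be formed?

The first character has 8−1 = 7 choices (anything except M).
The remaining 4 characters are filled from the other 7 symbols without repetition: 7 × 6 × 5 × 4 = 840.
Total: 7 × 840 = 5880.

5880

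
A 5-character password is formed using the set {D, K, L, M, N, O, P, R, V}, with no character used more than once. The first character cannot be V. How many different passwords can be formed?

13440

The first character has 9−1 = 8 choices (anything except V).
The remaining 4 characters are filled from the other 8 symbols without repetition: 8 × 7 × 6 × 5 = 1680.
Total: 8 × 1680 = 13440.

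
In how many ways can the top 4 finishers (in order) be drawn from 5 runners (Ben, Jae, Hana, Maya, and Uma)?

This is an ordered selection of 4 from 5: P(5,4).
That gives 5 × 4 × 3 × 2 = 120.

120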